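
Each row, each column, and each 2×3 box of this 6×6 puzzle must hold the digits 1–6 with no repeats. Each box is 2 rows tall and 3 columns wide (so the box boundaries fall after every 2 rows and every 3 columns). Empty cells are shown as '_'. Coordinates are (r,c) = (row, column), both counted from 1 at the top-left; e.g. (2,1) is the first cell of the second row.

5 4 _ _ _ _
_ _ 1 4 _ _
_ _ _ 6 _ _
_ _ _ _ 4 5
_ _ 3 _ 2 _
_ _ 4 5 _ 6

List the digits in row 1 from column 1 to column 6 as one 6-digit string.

(5,4) = 1 (sole candidate).
(5,6) = 4 (sole candidate).
(6,5) = 3 (sole candidate).
(3,5) = 1 (sole candidate).
(5,1) = 6 (sole candidate).
(5,2) = 5 (sole candidate).
(1,5) = 6: row 1 has {4,5}; col 5 has {1,2,3,4}; box has {4} → only 6 remains.
(2,5) = 5 (sole candidate).
(1,3) = 2: row 1 has {4,5,6}; col 3 has {1,3,4}; box has {1,4,5} → only 2 remains.
(1,4) = 3: row 1 has {2,4,5,6}; col 4 has {1,4,5,6}; box has {4,5,6} → only 3 remains.
(1,6) = 1: row 1 has {2,3,4,5,6}; col 6 has {4,5,6}; box has {3,4,5,6} → only 1 remains.

542361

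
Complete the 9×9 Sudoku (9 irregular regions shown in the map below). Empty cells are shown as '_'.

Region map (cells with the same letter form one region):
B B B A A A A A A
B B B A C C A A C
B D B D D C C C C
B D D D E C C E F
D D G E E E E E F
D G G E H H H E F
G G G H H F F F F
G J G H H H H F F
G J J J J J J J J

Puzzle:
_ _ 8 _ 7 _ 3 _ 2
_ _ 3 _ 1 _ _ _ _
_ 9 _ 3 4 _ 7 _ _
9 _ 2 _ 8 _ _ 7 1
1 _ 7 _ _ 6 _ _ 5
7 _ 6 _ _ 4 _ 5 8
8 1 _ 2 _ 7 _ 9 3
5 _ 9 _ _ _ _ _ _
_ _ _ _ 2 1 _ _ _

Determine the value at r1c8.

1

r3c9 = 6 (sole candidate).
r5c2 = 8 (sole candidate).
r7c3 = 4 (sole candidate).
r7c7 = 6 (sole candidate).
r8c9 = 4 (sole candidate).
r9c1 = 3 (sole candidate).
r9c3 = 5 (sole candidate).
r2c9 = 9 (sole candidate).
r3c1 = 2 (sole candidate).
r3c3 = 1 (sole candidate).
r3c8 = 8 (sole candidate).
r6c2 = 2 (sole candidate).
r7c5 = 5 (sole candidate).
r8c8 = 2 (sole candidate).
r9c9 = 7 (sole candidate).
r3c6 = 5 (sole candidate).
r4c6 = 3 (sole candidate).
r4c7 = 4 (sole candidate).
r8c6 = 8 (sole candidate).
r8c7 = 1 (sole candidate).
r1c6 = 9 (sole candidate).
r2c6 = 2 (sole candidate).
r6c7 = 9 (sole candidate).
r9c7 = 8 (sole candidate).
r2c7 = 5 (sole candidate).
r5c7 = 2 (sole candidate).
r6c4 = 1 (sole candidate).
r6c5 = 3 (sole candidate).
r8c5 = 6 (sole candidate).
r5c5 = 9 (sole candidate).
r8c2 = 3 (sole candidate).
r8c4 = 7 (sole candidate).
r5c4 = 4 (sole candidate).
r5c8 = 3 (sole candidate).
r1c4 = 6 (sole candidate).
r2c4 = 8 (sole candidate).
r2c8 = 4 (sole candidate).
r4c4 = 5 (sole candidate).
r9c4 = 9 (sole candidate).
r9c8 = 6 (sole candidate).
r1c1 = 4 (sole candidate).
r1c2 = 5 (sole candidate).
r1c8 = 1: row 1 has {2,3,4,5,6,7,8,9}; col 8 has {2,3,4,5,6,7,8,9}; region has {2,3,4,5,6,7,8,9} → only 1 remains.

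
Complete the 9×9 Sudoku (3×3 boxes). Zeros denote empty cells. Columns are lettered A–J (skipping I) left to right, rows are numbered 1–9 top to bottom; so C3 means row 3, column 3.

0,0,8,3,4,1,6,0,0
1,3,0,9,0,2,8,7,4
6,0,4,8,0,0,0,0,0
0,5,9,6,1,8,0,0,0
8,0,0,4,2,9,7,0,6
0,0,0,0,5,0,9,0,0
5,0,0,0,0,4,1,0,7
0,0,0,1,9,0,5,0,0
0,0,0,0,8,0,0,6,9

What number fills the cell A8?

C2 = 5 (sole candidate).
E2 = 6 (sole candidate).
E3 = 7 (sole candidate).
F3 = 5 (sole candidate).
B5 = 1 (sole candidate).
C5 = 3 (sole candidate).
H5 = 5 (sole candidate).
D6 = 7 (sole candidate).
F6 = 3 (sole candidate).
D7 = 2 (sole candidate).
E7 = 3 (sole candidate).
H7 = 8 (sole candidate).
D9 = 5 (sole candidate).
F9 = 7 (sole candidate).
C7 = 6 (sole candidate).
F8 = 6 (sole candidate).
C6 = 2 (sole candidate).
B7 = 9 (sole candidate).
C8 = 7 (sole candidate).
C9 = 1 (sole candidate).
B3 = 2 (sole candidate).
G3 = 3 (sole candidate).
J3 = 1 (sole candidate).
A6 = 4 (sole candidate).
B6 = 6 (sole candidate).
H6 = 1 (sole candidate).
J6 = 8 (sole candidate).
B9 = 4 (sole candidate).
G9 = 2 (sole candidate).
B1 = 7 (sole candidate).
H3 = 9 (sole candidate).
A4 = 7 (sole candidate).
G4 = 4 (sole candidate).
B8 = 8 (sole candidate).
J8 = 3 (sole candidate).
A9 = 3 (sole candidate).
A1 = 9 (sole candidate).
H1 = 2 (sole candidate).
J1 = 5 (sole candidate).
H4 = 3 (sole candidate).
J4 = 2 (sole candidate).
A8 = 2: row 8 has {1,3,5,6,7,8,9}; col 1 has {1,3,4,5,6,7,8,9}; box has {1,3,4,5,6,7,8,9} → only 2 remains.

2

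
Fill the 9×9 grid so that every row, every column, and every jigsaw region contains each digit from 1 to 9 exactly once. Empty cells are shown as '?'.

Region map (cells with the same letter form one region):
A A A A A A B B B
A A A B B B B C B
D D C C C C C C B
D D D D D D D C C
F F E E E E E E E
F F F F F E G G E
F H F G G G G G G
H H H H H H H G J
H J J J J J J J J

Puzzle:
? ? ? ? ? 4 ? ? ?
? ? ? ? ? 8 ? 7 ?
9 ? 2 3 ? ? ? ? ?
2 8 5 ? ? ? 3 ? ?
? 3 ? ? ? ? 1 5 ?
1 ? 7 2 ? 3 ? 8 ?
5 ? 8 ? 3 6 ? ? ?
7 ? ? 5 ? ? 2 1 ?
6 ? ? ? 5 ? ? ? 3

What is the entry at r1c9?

5

r2c1 = 3 (sole candidate).
r5c1 = 4 (sole candidate).
r8c6 = 9 (sole candidate).
r1c1 = 8 (sole candidate).
r8c2 = 4 (sole candidate).
r8c3 = 3 (sole candidate).
r8c5 = 8 (sole candidate).
r8c9 = 6 (sole candidate).
r7c2 = 1 (sole candidate).
r1c8 = 3 (hidden single in row 1).
r3c7 = 8 (hidden single in row 3).
r6c7 = 5 (hidden single in row 6).
r6c9 = 4 (hidden single in row 6).
r9c4 = 8 (hidden single in row 9).
r5c9 = 8 (hidden single in row 5).
r9c3 = 4 (hidden single in column 3).
r9c6 = 1 (hidden single in row 9).
r3c6 = 5 (sole candidate).
r4c6 = 7 (sole candidate).
r5c6 = 2 (sole candidate).
r3c2 = 6 (sole candidate).
r3c8 = 4 (sole candidate).
r6c2 = 9 (sole candidate).
r6c5 = 6 (sole candidate).
r3c5 = 1 (sole candidate).
r3c9 = 7 (sole candidate).
r4c5 = 4 (sole candidate).
r4c9 = 9 (sole candidate).
r7c9 = 2 (sole candidate).
r4c4 = 1 (sole candidate).
r4c8 = 6 (sole candidate).
r7c8 = 9 (sole candidate).
r9c8 = 2 (sole candidate).
r9c2 = 7 (sole candidate).
r9c7 = 9 (sole candidate).
r1c7 = 6 (sole candidate).
r2c7 = 4 (sole candidate).
r7c7 = 7 (sole candidate).
r2c4 = 9 (sole candidate).
r2c5 = 2 (sole candidate).
r7c4 = 4 (sole candidate).
r1c4 = 7 (sole candidate).
r1c5 = 9 (sole candidate).
r2c2 = 5 (sole candidate).
r2c9 = 1 (sole candidate).
r5c4 = 6 (sole candidate).
r5c5 = 7 (sole candidate).
r1c2 = 2 (sole candidate).
r1c3 = 1 (sole candidate).
r1c9 = 5: row 1 has {1,2,3,4,6,7,8,9}; col 9 has {1,2,3,4,6,7,8,9}; region has {1,2,3,4,6,7,8,9} → only 5 remains.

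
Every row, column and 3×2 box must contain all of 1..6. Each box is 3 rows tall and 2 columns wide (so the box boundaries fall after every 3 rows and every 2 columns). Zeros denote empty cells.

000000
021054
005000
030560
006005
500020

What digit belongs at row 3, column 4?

row 4, column 6 = 1 (sole candidate).
row 6, column 6 = 3 (sole candidate).
row 5, column 5 = 4 (sole candidate).
row 6, column 3 = 4 (sole candidate).
row 6, column 4 = 1 (sole candidate).
row 4, column 3 = 2 (sole candidate).
row 5, column 2 = 1 (sole candidate).
row 5, column 4 = 3 (sole candidate).
row 6, column 2 = 6 (sole candidate).
row 1, column 3 = 3 (sole candidate).
row 1, column 5 = 1 (sole candidate).
row 2, column 4 = 6 (sole candidate).
row 3, column 2 = 4 (sole candidate).
row 3, column 4 = 2: row 3 has {4,5}; col 4 has {1,3,5,6}; box has {1,3,5,6} → only 2 remains.

2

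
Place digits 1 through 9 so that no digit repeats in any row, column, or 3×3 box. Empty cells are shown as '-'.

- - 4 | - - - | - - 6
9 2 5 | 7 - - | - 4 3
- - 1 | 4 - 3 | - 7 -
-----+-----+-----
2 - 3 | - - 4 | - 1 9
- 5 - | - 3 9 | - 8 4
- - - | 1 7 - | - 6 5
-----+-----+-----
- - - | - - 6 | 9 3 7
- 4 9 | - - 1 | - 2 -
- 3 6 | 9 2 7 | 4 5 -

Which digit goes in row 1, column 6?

5

row 1, column 8 = 9: row 1 has {4,6}; col 8 has {1,2,3,4,5,6,7,8}; box has {3,4,6,7} → only 9 remains.
row 2, column 6 = 8: row 2 has {2,3,4,5,7,9}; col 6 has {1,3,4,6,7,9}; box has {3,4,7} → only 8 remains.
row 2, column 7 = 1: row 2 has {2,3,4,5,7,8,9}; col 7 has {4,9}; box has {3,4,6,7,9} → only 1 remains.
row 4, column 7 = 7: row 4 has {1,2,3,4,9}; col 7 has {1,4,9}; box has {1,4,5,6,8,9} → only 7 remains.
row 5, column 3 = 7: row 5 has {3,4,5,8,9}; col 3 has {1,3,4,5,6,9}; box has {2,3,5} → only 7 remains.
row 5, column 7 = 2: row 5 has {3,4,5,7,8,9}; col 7 has {1,4,7,9}; box has {1,4,5,6,7,8,9} → only 2 remains.
row 6, column 3 = 8: row 6 has {1,5,6,7}; col 3 has {1,3,4,5,6,7,9}; box has {2,3,5,7} → only 8 remains.
row 6, column 6 = 2: row 6 has {1,5,6,7,8}; col 6 has {1,3,4,6,7,8,9}; box has {1,3,4,7,9} → only 2 remains.
row 6, column 7 = 3: row 6 has {1,2,5,6,7,8}; col 7 has {1,2,4,7,9}; box has {1,2,4,5,6,7,8,9} → only 3 remains.
row 7, column 3 = 2: row 7 has {3,6,7,9}; col 3 has {1,3,4,5,6,7,8,9}; box has {3,4,6,9} → only 2 remains.
row 8, column 9 = 8: row 8 has {1,2,4,9}; col 9 has {3,4,5,6,7,9}; box has {2,3,4,5,7,9} → only 8 remains.
row 9, column 9 = 1: row 9 has {2,3,4,5,6,7,9}; col 9 has {3,4,5,6,7,8,9}; box has {2,3,4,5,7,8,9} → only 1 remains.
row 1, column 6 = 5: row 1 has {4,6,9}; col 6 has {1,2,3,4,6,7,8,9}; box has {3,4,7,8} → only 5 remains.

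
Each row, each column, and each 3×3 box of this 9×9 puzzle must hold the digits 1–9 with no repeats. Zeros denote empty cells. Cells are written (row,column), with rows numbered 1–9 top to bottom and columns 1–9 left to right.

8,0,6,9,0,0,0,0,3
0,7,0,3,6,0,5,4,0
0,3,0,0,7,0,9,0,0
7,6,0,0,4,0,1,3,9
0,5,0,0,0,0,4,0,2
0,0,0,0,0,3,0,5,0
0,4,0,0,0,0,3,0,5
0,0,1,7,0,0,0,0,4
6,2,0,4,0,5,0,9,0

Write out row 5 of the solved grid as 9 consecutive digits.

(1,2) = 1 (sole candidate).
(7,1) = 9 (sole candidate).
(8,2) = 8 (sole candidate).
(2,1) = 2 (sole candidate).
(2,3) = 9 (sole candidate).
(6,2) = 9 (sole candidate).
(7,3) = 7 (sole candidate).
(9,3) = 3 (sole candidate).
(5,3) = 8: row 5 has {2,4,5}; col 3 has {1,3,6,7,9}; box has {5,6,7,9} → only 8 remains.
(8,1) = 5 (sole candidate).
(3,1) = 4 (sole candidate).
(3,3) = 5 (sole candidate).
(4,3) = 2 (sole candidate).
(4,6) = 8 (sole candidate).
(6,1) = 1 (sole candidate).
(6,3) = 4 (sole candidate).
(6,5) = 2 (sole candidate).
(1,5) = 5 (sole candidate).
(2,6) = 1 (sole candidate).
(2,9) = 8 (sole candidate).
(3,6) = 2 (sole candidate).
(4,4) = 5 (sole candidate).
(5,1) = 3: row 5 has {2,4,5,8}; col 1 has {1,2,4,5,6,7,8,9}; box has {1,2,4,5,6,7,8,9} → only 3 remains.
(6,4) = 6 (sole candidate).
(6,9) = 7 (sole candidate).
(7,6) = 6 (sole candidate).
(8,6) = 9 (sole candidate).
(9,9) = 1 (sole candidate).
(1,6) = 4 (sole candidate).
(3,4) = 8 (sole candidate).
(3,9) = 6 (sole candidate).
(5,4) = 1: row 5 has {2,3,4,5,8}; col 4 has {3,4,5,6,7,8,9}; box has {2,3,4,5,6,8} → only 1 remains.
(5,5) = 9: row 5 has {1,2,3,4,5,8}; col 5 has {2,4,5,6,7}; box has {1,2,3,4,5,6,8} → only 9 remains.
(5,6) = 7: row 5 has {1,2,3,4,5,8,9}; col 6 has {1,2,3,4,5,6,8,9}; box has {1,2,3,4,5,6,8,9} → only 7 remains.
(5,8) = 6: row 5 has {1,2,3,4,5,7,8,9}; col 8 has {3,4,5,9}; box has {1,2,3,4,5,7,9} → only 6 remains.

358197462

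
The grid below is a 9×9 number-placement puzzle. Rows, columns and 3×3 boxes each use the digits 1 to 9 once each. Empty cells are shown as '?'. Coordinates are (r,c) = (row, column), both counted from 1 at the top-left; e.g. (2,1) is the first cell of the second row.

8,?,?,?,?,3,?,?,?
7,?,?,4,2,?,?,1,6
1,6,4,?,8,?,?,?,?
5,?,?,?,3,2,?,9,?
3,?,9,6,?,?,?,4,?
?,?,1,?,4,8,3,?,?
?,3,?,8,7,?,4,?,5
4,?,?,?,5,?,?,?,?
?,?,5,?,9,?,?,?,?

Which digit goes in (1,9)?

4

(1,3) = 2: row 1 has {3,8}; col 3 has {1,4,5,9}; box has {1,4,6,7,8} → only 2 remains.
(2,3) = 3: row 2 has {1,2,4,6,7}; col 3 has {1,2,4,5,9}; box has {1,2,4,6,7,8} → only 3 remains.
(5,5) = 1: row 5 has {3,4,6,9}; col 5 has {2,3,4,5,7,8,9}; box has {2,3,4,6,8} → only 1 remains.
(7,3) = 6: row 7 has {3,4,5,7,8}; col 3 has {1,2,3,4,5,9}; box has {3,4,5} → only 6 remains.
(7,6) = 1: row 7 has {3,4,5,6,7,8}; col 6 has {2,3,8}; box has {5,7,8,9} → only 1 remains.
(7,8) = 2: row 7 has {1,3,4,5,6,7,8}; col 8 has {1,4,9}; box has {4,5} → only 2 remains.
(8,6) = 6: row 8 has {4,5}; col 6 has {1,2,3,8}; box has {1,5,7,8,9} → only 6 remains.
(9,1) = 2: row 9 has {5,9}; col 1 has {1,3,4,5,7,8}; box has {3,4,5,6} → only 2 remains.
(9,4) = 3: row 9 has {2,5,9}; col 4 has {4,6,8}; box has {1,5,6,7,8,9} → only 3 remains.
(9,6) = 4: row 9 has {2,3,5,9}; col 6 has {1,2,3,6,8}; box has {1,3,5,6,7,8,9} → only 4 remains.
(1,5) = 6: row 1 has {2,3,8}; col 5 has {1,2,3,4,5,7,8,9}; box has {2,3,4,8} → only 6 remains.
(4,4) = 7: row 4 has {2,3,5,9}; col 4 has {3,4,6,8}; box has {1,2,3,4,6,8} → only 7 remains.
(5,6) = 5: row 5 has {1,3,4,6,9}; col 6 has {1,2,3,4,6,8}; box has {1,2,3,4,6,7,8} → only 5 remains.
(6,1) = 6: row 6 has {1,3,4,8}; col 1 has {1,2,3,4,5,7,8}; box has {1,3,5,9} → only 6 remains.
(6,4) = 9: row 6 has {1,3,4,6,8}; col 4 has {3,4,6,7,8}; box has {1,2,3,4,5,6,7,8} → only 9 remains.
(7,1) = 9: row 7 has {1,2,3,4,5,6,7,8}; col 1 has {1,2,3,4,5,6,7,8}; box has {2,3,4,5,6} → only 9 remains.
(8,4) = 2: row 8 has {4,5,6}; col 4 has {3,4,6,7,8,9}; box has {1,3,4,5,6,7,8,9} → only 2 remains.
(2,6) = 9: row 2 has {1,2,3,4,6,7}; col 6 has {1,2,3,4,5,6,8}; box has {2,3,4,6,8} → only 9 remains.
(3,4) = 5: row 3 has {1,4,6,8}; col 4 has {2,3,4,6,7,8,9}; box has {2,3,4,6,8,9} → only 5 remains.
(3,6) = 7: row 3 has {1,4,5,6,8}; col 6 has {1,2,3,4,5,6,8,9}; box has {2,3,4,5,6,8,9} → only 7 remains.
(3,8) = 3: row 3 has {1,4,5,6,7,8}; col 8 has {1,2,4,9}; box has {1,6} → only 3 remains.
(4,3) = 8: row 4 has {2,3,5,7,9}; col 3 has {1,2,3,4,5,6,9}; box has {1,3,5,6,9} → only 8 remains.
(4,9) = 1: row 4 has {2,3,5,7,8,9}; col 9 has {5,6}; box has {3,4,9} → only 1 remains.
(8,3) = 7: row 8 has {2,4,5,6}; col 3 has {1,2,3,4,5,6,8,9}; box has {2,3,4,5,6,9} → only 7 remains.
(8,8) = 8: row 8 has {2,4,5,6,7}; col 8 has {1,2,3,4,9}; box has {2,4,5} → only 8 remains.
(9,9) = 7: row 9 has {2,3,4,5,9}; col 9 has {1,5,6}; box has {2,4,5,8} → only 7 remains.
(1,4) = 1: row 1 has {2,3,6,8}; col 4 has {2,3,4,5,6,7,8,9}; box has {2,3,4,5,6,7,8,9} → only 1 remains.
(2,2) = 5: row 2 has {1,2,3,4,6,7,9}; col 2 has {3,6}; box has {1,2,3,4,6,7,8} → only 5 remains.
(2,7) = 8: row 2 has {1,2,3,4,5,6,7,9}; col 7 has {3,4}; box has {1,3,6} → only 8 remains.
(4,2) = 4: row 4 has {1,2,3,5,7,8,9}; col 2 has {3,5,6}; box has {1,3,5,6,8,9} → only 4 remains.
(4,7) = 6: row 4 has {1,2,3,4,5,7,8,9}; col 7 has {3,4,8}; box has {1,3,4,9} → only 6 remains.
(6,9) = 2: row 6 has {1,3,4,6,8,9}; col 9 has {1,5,6,7}; box has {1,3,4,6,9} → only 2 remains.
(8,2) = 1: row 8 has {2,4,5,6,7,8}; col 2 has {3,4,5,6}; box has {2,3,4,5,6,7,9} → only 1 remains.
(8,7) = 9: row 8 has {1,2,4,5,6,7,8}; col 7 has {3,4,6,8}; box has {2,4,5,7,8} → only 9 remains.
(8,9) = 3: row 8 has {1,2,4,5,6,7,8,9}; col 9 has {1,2,5,6,7}; box has {2,4,5,7,8,9} → only 3 remains.
(9,2) = 8: row 9 has {2,3,4,5,7,9}; col 2 has {1,3,4,5,6}; box has {1,2,3,4,5,6,7,9} → only 8 remains.
(9,7) = 1: row 9 has {2,3,4,5,7,8,9}; col 7 has {3,4,6,8,9}; box has {2,3,4,5,7,8,9} → only 1 remains.
(9,8) = 6: row 9 has {1,2,3,4,5,7,8,9}; col 8 has {1,2,3,4,8,9}; box has {1,2,3,4,5,7,8,9} → only 6 remains.
(1,2) = 9: row 1 has {1,2,3,6,8}; col 2 has {1,3,4,5,6,8}; box has {1,2,3,4,5,6,7,8} → only 9 remains.
(1,9) = 4: row 1 has {1,2,3,6,8,9}; col 9 has {1,2,3,5,6,7}; box has {1,3,6,8} → only 4 remains.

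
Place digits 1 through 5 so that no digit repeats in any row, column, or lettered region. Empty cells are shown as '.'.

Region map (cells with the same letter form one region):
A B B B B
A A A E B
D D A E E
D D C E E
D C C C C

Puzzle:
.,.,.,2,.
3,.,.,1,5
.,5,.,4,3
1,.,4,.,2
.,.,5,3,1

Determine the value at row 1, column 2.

1

row 1, column 5 = 4 (sole candidate).
row 2, column 3 = 2 (sole candidate).
row 3, column 1 = 2 (sole candidate).
row 3, column 3 = 1 (sole candidate).
row 4, column 2 = 3 (sole candidate).
row 4, column 4 = 5 (sole candidate).
row 5, column 1 = 4 (sole candidate).
row 5, column 2 = 2 (sole candidate).
row 1, column 1 = 5 (sole candidate).
row 1, column 2 = 1: row 1 has {2,4,5}; col 2 has {2,3,5}; region has {2,4,5} → only 1 remains.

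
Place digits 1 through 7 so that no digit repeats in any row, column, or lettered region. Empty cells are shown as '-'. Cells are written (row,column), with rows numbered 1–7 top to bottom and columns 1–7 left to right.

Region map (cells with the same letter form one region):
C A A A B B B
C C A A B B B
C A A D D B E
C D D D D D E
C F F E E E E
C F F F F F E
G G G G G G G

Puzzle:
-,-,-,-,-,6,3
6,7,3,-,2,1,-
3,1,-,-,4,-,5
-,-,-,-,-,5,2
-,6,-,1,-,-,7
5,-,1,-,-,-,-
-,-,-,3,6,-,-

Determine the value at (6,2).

(2,7) = 4 (sole candidate).
(3,6) = 7 (sole candidate).
(4,2) = 3 (sole candidate).
(5,5) = 3 (sole candidate).
(5,6) = 4 (sole candidate).
(6,5) = 7 (sole candidate).
(6,7) = 6 (sole candidate).
(7,6) = 2 (sole candidate).
(7,7) = 1 (sole candidate).
(1,5) = 5 (sole candidate).
(2,4) = 5 (sole candidate).
(4,5) = 1 (sole candidate).
(5,1) = 2 (sole candidate).
(5,3) = 5 (sole candidate).
(6,6) = 3 (sole candidate).
(4,1) = 4 (sole candidate).
(7,1) = 7 (sole candidate).
(7,3) = 4 (sole candidate).
(1,1) = 1 (sole candidate).
(7,2) = 5 (sole candidate).
(3,3) = 6 (hidden single in region A).
(3,4) = 2 (sole candidate).
(4,3) = 7 (sole candidate).
(4,4) = 6 (sole candidate).
(6,4) = 4 (sole candidate).
(1,3) = 2 (sole candidate).
(1,4) = 7 (sole candidate).
(6,2) = 2: row 6 has {1,3,4,5,6,7}; col 2 has {1,3,5,6,7}; region has {1,3,4,5,6,7} → only 2 remains.

2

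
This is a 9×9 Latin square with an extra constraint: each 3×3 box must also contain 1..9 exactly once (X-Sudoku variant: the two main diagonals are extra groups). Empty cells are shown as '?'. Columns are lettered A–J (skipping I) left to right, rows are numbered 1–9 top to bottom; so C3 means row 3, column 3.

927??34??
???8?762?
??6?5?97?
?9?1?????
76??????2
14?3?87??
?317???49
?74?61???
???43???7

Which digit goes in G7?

D1 = 6 (sole candidate).
E1 = 1 (sole candidate).
B2 = 5 (sole candidate).
C2 = 3 (sole candidate).
J2 = 1 (sole candidate).
D3 = 2 (sole candidate).
F3 = 4 (sole candidate).
E5 = 4 (sole candidate).
G7 = 2: row 7 has {1,3,4,7,9}; col 7 has {4,6,7,9}; box has {4,7,9}; main diagonal has {1,4,5,6,7,8,9} → only 2 remains.

2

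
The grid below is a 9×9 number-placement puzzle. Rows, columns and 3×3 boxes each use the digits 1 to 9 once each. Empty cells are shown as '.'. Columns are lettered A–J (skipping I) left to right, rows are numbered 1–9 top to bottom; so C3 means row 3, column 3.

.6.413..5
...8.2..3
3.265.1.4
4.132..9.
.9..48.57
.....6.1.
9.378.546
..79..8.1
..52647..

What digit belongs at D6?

5

G4 = 6: row 4 has {1,2,3,4,9}; col 7 has {1,5,7,8}; box has {1,5,7,9} → only 6 remains.
J4 = 8: row 4 has {1,2,3,4,6,9}; col 9 has {1,3,4,5,6,7}; box has {1,5,6,7,9} → only 8 remains.
C5 = 6: row 5 has {4,5,7,8,9}; col 3 has {1,2,3,5,7}; box has {1,4,9} → only 6 remains.
D5 = 1: row 5 has {4,5,6,7,8,9}; col 4 has {2,3,4,6,7,8,9}; box has {2,3,4,6,8} → only 1 remains.
C6 = 8: row 6 has {1,6}; col 3 has {1,2,3,5,6,7}; box has {1,4,6,9} → only 8 remains.
D6 = 5: row 6 has {1,6,8}; col 4 has {1,2,3,4,6,7,8,9}; box has {1,2,3,4,6,8} → only 5 remains.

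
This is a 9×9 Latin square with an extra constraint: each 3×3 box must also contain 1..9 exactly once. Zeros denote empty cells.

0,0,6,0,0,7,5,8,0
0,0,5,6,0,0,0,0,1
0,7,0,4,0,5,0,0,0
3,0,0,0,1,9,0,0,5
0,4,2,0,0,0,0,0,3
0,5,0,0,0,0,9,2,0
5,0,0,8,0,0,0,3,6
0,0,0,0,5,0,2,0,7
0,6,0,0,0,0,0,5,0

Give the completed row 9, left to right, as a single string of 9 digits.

764321859

row 4, column 2 = 8 (sole candidate).
row 4, column 3 = 7 (sole candidate).
row 4, column 4 = 2 (sole candidate).
row 6, column 3 = 1 (sole candidate).
row 6, column 1 = 6 (sole candidate).
row 5, column 1 = 9 (sole candidate).
row 3, column 1 = 1 (hidden single in row 3).
row 1, column 4 = 1 (hidden single in row 1).
row 5, column 4 = 5 (hidden single in row 5).
row 7, column 5 = 7 (hidden single in row 7).
row 6, column 4 = 7 (hidden single in row 6).
row 8, column 6 = 6 (hidden single in row 8).
row 5, column 6 = 8 (sole candidate).
row 5, column 5 = 6 (sole candidate).
row 6, column 9 = 8 (hidden single in row 6).
row 9, column 1 = 7: in row 9, 7 can only go here (every other open cell in that row sees a 7).
row 9, column 7 = 8: in column 7, 8 can only go here (every other open cell in that column sees an 8).
row 9, column 6 = 1: in row 9, 1 can only go here (every other open cell in that row sees a 1).
row 9, column 5 = 2: in row 9, 2 can only go here (every other open cell in that row sees a 2).
row 7, column 6 = 4 (sole candidate).
row 7, column 7 = 1 (sole candidate).
row 5, column 7 = 7 (sole candidate).
row 5, column 8 = 1 (sole candidate).
row 6, column 6 = 3 (sole candidate).
row 7, column 3 = 9 (sole candidate).
row 2, column 6 = 2 (sole candidate).
row 6, column 5 = 4 (sole candidate).
row 7, column 2 = 2 (sole candidate).
row 2, column 8 = 7 (hidden single in row 2).
row 3, column 9 = 2 (hidden single in row 3).
row 1, column 1 = 2 (hidden single in row 1).
row 1, column 9 = 4 (hidden single in row 1).
row 2, column 7 = 3 (sole candidate).
row 3, column 7 = 6 (sole candidate).
row 3, column 8 = 9 (sole candidate).
row 4, column 7 = 4 (sole candidate).
row 4, column 8 = 6 (sole candidate).
row 8, column 8 = 4 (sole candidate).
row 9, column 9 = 9: row 9 has {1,2,5,6,7,8}; col 9 has {1,2,3,4,5,6,7,8}; box has {1,2,3,4,5,6,7,8} → only 9 remains.
row 2, column 2 = 9 (sole candidate).
row 2, column 5 = 8 (sole candidate).
row 3, column 5 = 3 (sole candidate).
row 8, column 1 = 8 (sole candidate).
row 8, column 3 = 3 (sole candidate).
row 8, column 4 = 9 (sole candidate).
row 9, column 3 = 4: row 9 has {1,2,5,6,7,8,9}; col 3 has {1,2,3,5,6,7,9}; box has {2,3,5,6,7,8,9} → only 4 remains.
row 9, column 4 = 3: row 9 has {1,2,4,5,6,7,8,9}; col 4 has {1,2,4,5,6,7,8,9}; box has {1,2,4,5,6,7,8,9} → only 3 remains.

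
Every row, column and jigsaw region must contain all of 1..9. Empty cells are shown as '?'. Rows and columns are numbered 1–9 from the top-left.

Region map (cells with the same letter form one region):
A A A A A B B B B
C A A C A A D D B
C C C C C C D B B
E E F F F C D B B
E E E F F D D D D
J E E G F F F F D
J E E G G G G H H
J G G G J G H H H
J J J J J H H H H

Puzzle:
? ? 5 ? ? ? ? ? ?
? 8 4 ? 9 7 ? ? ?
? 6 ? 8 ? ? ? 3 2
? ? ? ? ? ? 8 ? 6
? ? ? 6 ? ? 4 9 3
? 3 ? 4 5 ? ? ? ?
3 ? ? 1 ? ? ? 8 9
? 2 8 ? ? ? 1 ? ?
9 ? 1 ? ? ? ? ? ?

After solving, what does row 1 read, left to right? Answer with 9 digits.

615239748

R1C2 = 1: row 1 has {5}; col 2 has {2,3,6,8}; region has {4,5,7,8,9} → only 1 remains.
R2C4 = 3: in row 2, 3 can only go here (every other open cell in that row sees a 3).
R1C4 = 2: row 1 has {1,5}; col 4 has {1,3,4,6,8}; region has {1,4,5,7,8,9} → only 2 remains.
R1C1 = 6: row 1 has {1,2,5}; col 1 has {3,9}; region has {1,2,4,5,7,8,9} → only 6 remains.
R1C5 = 3: row 1 has {1,2,5,6}; col 5 has {5,9}; region has {1,2,4,5,6,7,8,9} → only 3 remains.
R4C3 = 3: in row 4, 3 can only go here (every other open cell in that row sees a 3).
R6C3 = 6: in row 6, 6 can only go here (every other open cell in that row sees a 6).
R7C3 = 2: in row 7, 2 can only go here (every other open cell in that row sees a 2).
R7C2 = 4: in row 7, 4 can only go here (every other open cell in that row sees a 4).
R5C3 = 7: row 5 has {3,4,6,9}; col 3 has {1,2,3,4,5,6,8}; region has {2,3,4,6} → only 7 remains.
R3C3 = 9: row 3 has {2,3,6,8}; col 3 has {1,2,3,4,5,6,7,8}; region has {3,6,8} → only 9 remains.
R5C2 = 5: row 5 has {3,4,6,7,9}; col 2 has {1,2,3,4,6,8}; region has {2,3,4,6,7} → only 5 remains.
R9C2 = 7: row 9 has {1,9}; col 2 has {1,2,3,4,5,6,8}; region has {1,3,9} → only 7 remains.
R9C4 = 5: row 9 has {1,7,9}; col 4 has {1,2,3,4,6,8}; region has {1,3,7,9} → only 5 remains.
R9C9 = 4: row 9 has {1,5,7,9}; col 9 has {2,3,6,9}; region has {1,8,9} → only 4 remains.
R4C1 = 1: row 4 has {3,6,8}; col 1 has {3,6,9}; region has {2,3,4,5,6,7} → only 1 remains.
R4C2 = 9: row 4 has {1,3,6,8}; col 2 has {1,2,3,4,5,6,7,8}; region has {1,2,3,4,5,6,7} → only 9 remains.
R4C4 = 7: row 4 has {1,3,6,8,9}; col 4 has {1,2,3,4,5,6,8}; region has {3,5,6} → only 7 remains.
R5C1 = 8: row 5 has {3,4,5,6,7,9}; col 1 has {1,3,6,9}; region has {1,2,3,4,5,6,7,9} → only 8 remains.
R6C1 = 2: row 6 has {3,4,5,6}; col 1 has {1,3,6,8,9}; region has {1,3,5,7,9} → only 2 remains.
R6C7 = 9: row 6 has {2,3,4,5,6}; col 7 has {1,4,8}; region has {3,5,6,7} → only 9 remains.
R6C8 = 1: row 6 has {2,3,4,5,6,9}; col 8 has {3,8,9}; region has {3,5,6,7,9} → only 1 remains.
R6C9 = 7: row 6 has {1,2,3,4,5,6,9}; col 9 has {2,3,4,6,9}; region has {3,4,8,9} → only 7 remains.
R8C1 = 4: row 8 has {1,2,8}; col 1 has {1,2,3,6,8,9}; region has {1,2,3,5,7,9} → only 4 remains.
R8C4 = 9: row 8 has {1,2,4,8}; col 4 has {1,2,3,4,5,6,7,8}; region has {1,2,4,8} → only 9 remains.
R8C5 = 6: row 8 has {1,2,4,8,9}; col 5 has {3,5,9}; region has {1,2,3,4,5,7,9} → only 6 remains.
R8C9 = 5: row 8 has {1,2,4,6,8,9}; col 9 has {2,3,4,6,7,9}; region has {1,4,8,9} → only 5 remains.
R9C5 = 8: row 9 has {1,4,5,7,9}; col 5 has {3,5,6,9}; region has {1,2,3,4,5,6,7,9} → only 8 remains.
R1C7 = 7: row 1 has {1,2,3,5,6}; col 7 has {1,4,8,9}; region has {2,3,6} → only 7 remains.
R1C8 = 4: row 1 has {1,2,3,5,6,7}; col 8 has {1,3,8,9}; region has {2,3,6,7} → only 4 remains.
R1C9 = 8: row 1 has {1,2,3,4,5,6,7}; col 9 has {2,3,4,5,6,7,9}; region has {2,3,4,6,7} → only 8 remains.
R2C1 = 5: row 2 has {3,4,7,8,9}; col 1 has {1,2,3,4,6,8,9}; region has {3,6,8,9} → only 5 remains.
R2C9 = 1: row 2 has {3,4,5,7,8,9}; col 9 has {2,3,4,5,6,7,8,9}; region has {2,3,4,6,7,8} → only 1 remains.
R3C1 = 7: row 3 has {2,3,6,8,9}; col 1 has {1,2,3,4,5,6,8,9}; region has {3,5,6,8,9} → only 7 remains.
R3C7 = 5: row 3 has {2,3,6,7,8,9}; col 7 has {1,4,7,8,9}; region has {3,4,7,8,9} → only 5 remains.
R4C8 = 5: row 4 has {1,3,6,7,8,9}; col 8 has {1,3,4,8,9}; region has {1,2,3,4,6,7,8} → only 5 remains.
R5C5 = 2: row 5 has {3,4,5,6,7,8,9}; col 5 has {3,5,6,8,9}; region has {1,3,5,6,7,9} → only 2 remains.
R5C6 = 1: row 5 has {2,3,4,5,6,7,8,9}; col 6 has {7}; region has {3,4,5,7,8,9} → only 1 remains.
R6C6 = 8: row 6 has {1,2,3,4,5,6,7,9}; col 6 has {1,7}; region has {1,2,3,5,6,7,9} → only 8 remains.
R7C5 = 7: row 7 has {1,2,3,4,8,9}; col 5 has {2,3,5,6,8,9}; region has {1,2,4,8,9} → only 7 remains.
R7C7 = 6: row 7 has {1,2,3,4,7,8,9}; col 7 has {1,4,5,7,8,9}; region has {1,2,4,7,8,9} → only 6 remains.
R8C6 = 3: row 8 has {1,2,4,5,6,8,9}; col 6 has {1,7,8}; region has {1,2,4,6,7,8,9} → only 3 remains.
R8C8 = 7: row 8 has {1,2,3,4,5,6,8,9}; col 8 has {1,3,4,5,8,9}; region has {1,4,5,8,9} → only 7 remains.
R1C6 = 9: row 1 has {1,2,3,4,5,6,7,8}; col 6 has {1,3,7,8}; region has {1,2,3,4,5,6,7,8} → only 9 remains.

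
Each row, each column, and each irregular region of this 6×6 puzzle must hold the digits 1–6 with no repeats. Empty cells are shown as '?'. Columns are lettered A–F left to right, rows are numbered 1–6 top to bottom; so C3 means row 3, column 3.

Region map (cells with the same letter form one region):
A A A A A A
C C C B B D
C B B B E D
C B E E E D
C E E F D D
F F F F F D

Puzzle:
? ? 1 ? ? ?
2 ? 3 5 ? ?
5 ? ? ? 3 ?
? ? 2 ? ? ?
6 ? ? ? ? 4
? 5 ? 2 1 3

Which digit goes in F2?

B5 = 1 (sole candidate).
C5 = 5 (sole candidate).
D5 = 3 (sole candidate).
E5 = 2 (sole candidate).
A6 = 4 (sole candidate).
C6 = 6 (sole candidate).
A1 = 3 (sole candidate).
B2 = 4 (sole candidate).
E2 = 6 (sole candidate).
F2 = 1: row 2 has {2,3,4,5,6}; col 6 has {3,4}; region has {2,3,4} → only 1 remains.

1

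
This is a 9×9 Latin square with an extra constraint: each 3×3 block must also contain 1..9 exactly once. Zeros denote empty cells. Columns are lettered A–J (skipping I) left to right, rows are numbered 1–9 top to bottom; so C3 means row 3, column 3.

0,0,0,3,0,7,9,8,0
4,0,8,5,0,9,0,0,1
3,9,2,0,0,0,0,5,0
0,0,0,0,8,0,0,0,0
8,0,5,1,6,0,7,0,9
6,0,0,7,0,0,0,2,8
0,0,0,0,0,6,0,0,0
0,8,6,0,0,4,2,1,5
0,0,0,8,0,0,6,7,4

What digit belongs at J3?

7

C1 = 1: row 1 has {3,7,8,9}; col 3 has {2,5,6,8}; box has {2,3,4,8,9} → only 1 remains.
E2 = 2: row 2 has {1,4,5,8,9}; col 5 has {6,8}; box has {3,5,7,9} → only 2 remains.
G2 = 3: row 2 has {1,2,4,5,8,9}; col 7 has {2,6,7,9}; box has {1,5,8,9} → only 3 remains.
H2 = 6: row 2 has {1,2,3,4,5,8,9}; col 8 has {1,2,5,7,8}; box has {1,3,5,8,9} → only 6 remains.
G3 = 4: row 3 has {2,3,5,9}; col 7 has {2,3,6,7,9}; box has {1,3,5,6,8,9} → only 4 remains.
J3 = 7: row 3 has {2,3,4,5,9}; col 9 has {1,4,5,8,9}; box has {1,3,4,5,6,8,9} → only 7 remains.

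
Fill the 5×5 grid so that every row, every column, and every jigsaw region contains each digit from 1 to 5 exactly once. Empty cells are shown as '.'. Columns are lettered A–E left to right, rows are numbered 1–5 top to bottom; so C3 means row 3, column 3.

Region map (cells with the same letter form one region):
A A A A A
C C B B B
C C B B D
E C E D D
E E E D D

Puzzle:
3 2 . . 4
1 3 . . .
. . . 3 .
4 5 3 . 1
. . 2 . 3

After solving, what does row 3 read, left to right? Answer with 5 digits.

24135

A3 = 2: row 3 has {3}; col 1 has {1,3,4}; region has {1,3,5} → only 2 remains.
B3 = 4: row 3 has {2,3}; col 2 has {2,3,5}; region has {1,2,3,5} → only 4 remains.
E3 = 5: row 3 has {2,3,4}; col 5 has {1,3,4}; region has {1,3} → only 5 remains.
D4 = 2 (sole candidate).
A5 = 5 (sole candidate).
B5 = 1 (sole candidate).
D5 = 4 (sole candidate).
D2 = 5 (sole candidate).
E2 = 2 (sole candidate).
C3 = 1: row 3 has {2,3,4,5}; col 3 has {2,3}; region has {2,3,5} → only 1 remains.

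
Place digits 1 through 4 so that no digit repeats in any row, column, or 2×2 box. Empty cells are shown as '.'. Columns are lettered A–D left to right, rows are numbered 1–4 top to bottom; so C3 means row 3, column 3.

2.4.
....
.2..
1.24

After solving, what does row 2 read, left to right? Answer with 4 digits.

3412

B4 = 3: row 4 has {1,2,4}; col 2 has {2}; box has {1,2} → only 3 remains.
B1 = 1: row 1 has {2,4}; col 2 has {2,3}; box has {2} → only 1 remains.
D1 = 3: row 1 has {1,2,4}; col 4 has {4}; box has {4} → only 3 remains.
B2 = 4: row 2 has {}; col 2 has {1,2,3}; box has {1,2} → only 4 remains.
C2 = 1: row 2 has {4}; col 3 has {2,4}; box has {3,4} → only 1 remains.
D2 = 2: row 2 has {1,4}; col 4 has {3,4}; box has {1,3,4} → only 2 remains.
A3 = 4: row 3 has {2}; col 1 has {1,2}; box has {1,2,3} → only 4 remains.
C3 = 3: row 3 has {2,4}; col 3 has {1,2,4}; box has {2,4} → only 3 remains.
D3 = 1: row 3 has {2,3,4}; col 4 has {2,3,4}; box has {2,3,4} → only 1 remains.
A2 = 3: row 2 has {1,2,4}; col 1 has {1,2,4}; box has {1,2,4} → only 3 remains.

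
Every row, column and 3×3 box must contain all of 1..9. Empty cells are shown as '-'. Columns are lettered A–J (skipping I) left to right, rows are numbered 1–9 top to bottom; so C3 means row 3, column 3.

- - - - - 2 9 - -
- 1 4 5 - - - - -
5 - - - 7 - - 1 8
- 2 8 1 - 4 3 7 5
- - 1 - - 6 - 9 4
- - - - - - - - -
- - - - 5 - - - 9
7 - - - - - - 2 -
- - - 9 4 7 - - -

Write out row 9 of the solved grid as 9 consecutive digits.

E4 = 9 (sole candidate).
A5 = 3 (sole candidate).
A4 = 6 (sole candidate).
A1 = 8 (sole candidate).
E1 = 1 (hidden single in row 1).
H1 = 5 (hidden single in row 1).
D1 = 4 (hidden single in row 1).
G3 = 4 (hidden single in row 3).
C3 = 2 (hidden single in row 3).
A2 = 9 (sole candidate).
A6 = 4 (sole candidate).
F3 = 9 (hidden single in row 3).
B5 = 5 (hidden single in row 5).
D5 = 7 (hidden single in row 5).
F6 = 5 (hidden single in row 6).
G7 = 7 (hidden single in row 7).
J2 = 7 (hidden single in row 2).
G2 = 2 (hidden single in row 2).
G5 = 8 (sole candidate).
H6 = 6 (sole candidate).
H2 = 3 (sole candidate).
E5 = 2 (sole candidate).
G6 = 1 (sole candidate).
J6 = 2 (sole candidate).
H9 = 8: row 9 has {4,7,9}; col 8 has {1,2,3,5,6,7,9}; box has {2,7,9} → only 8 remains.
J1 = 6 (sole candidate).
F2 = 8 (sole candidate).
H7 = 4 (sole candidate).
E2 = 6 (sole candidate).
D3 = 3 (sole candidate).
D6 = 8 (sole candidate).
E6 = 3 (sole candidate).
D8 = 6 (sole candidate).
E8 = 8 (sole candidate).
G8 = 5 (sole candidate).
G9 = 6: row 9 has {4,7,8,9}; col 7 has {1,2,3,4,5,7,8,9}; box has {2,4,5,7,8,9} → only 6 remains.
B3 = 6 (sole candidate).
D7 = 2 (sole candidate).
B9 = 3: row 9 has {4,6,7,8,9}; col 2 has {1,2,5,6}; box has {7} → only 3 remains.
C9 = 5: row 9 has {3,4,6,7,8,9}; col 3 has {1,2,4,8}; box has {3,7} → only 5 remains.
J9 = 1: row 9 has {3,4,5,6,7,8,9}; col 9 has {2,4,5,6,7,8,9}; box has {2,4,5,6,7,8,9} → only 1 remains.
B1 = 7 (sole candidate).
C1 = 3 (sole candidate).
B6 = 9 (sole candidate).
C6 = 7 (sole candidate).
A7 = 1 (sole candidate).
B7 = 8 (sole candidate).
C7 = 6 (sole candidate).
F7 = 3 (sole candidate).
B8 = 4 (sole candidate).
C8 = 9 (sole candidate).
F8 = 1 (sole candidate).
J8 = 3 (sole candidate).
A9 = 2: row 9 has {1,3,4,5,6,7,8,9}; col 1 has {1,3,4,5,6,7,8,9}; box has {1,3,4,5,6,7,8,9} → only 2 remains.

235947681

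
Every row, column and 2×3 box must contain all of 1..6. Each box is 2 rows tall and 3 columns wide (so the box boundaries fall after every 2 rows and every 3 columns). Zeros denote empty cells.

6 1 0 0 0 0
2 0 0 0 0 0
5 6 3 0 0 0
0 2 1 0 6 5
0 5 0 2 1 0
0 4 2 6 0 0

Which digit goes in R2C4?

1

R2C2 = 3 (sole candidate).
R4C1 = 4 (sole candidate).
R4C4 = 3 (sole candidate).
R5C1 = 3 (sole candidate).
R5C3 = 6 (sole candidate).
R5C6 = 4 (sole candidate).
R6C1 = 1 (sole candidate).
R6C6 = 3 (sole candidate).
R1C6 = 2 (sole candidate).
R3C6 = 1 (sole candidate).
R6C5 = 5 (sole candidate).
R2C5 = 4 (sole candidate).
R2C6 = 6 (sole candidate).
R3C4 = 4 (sole candidate).
R3C5 = 2 (sole candidate).
R1C4 = 5 (sole candidate).
R1C5 = 3 (sole candidate).
R2C3 = 5 (sole candidate).
R2C4 = 1: row 2 has {2,3,4,5,6}; col 4 has {2,3,4,5,6}; box has {2,3,4,5,6} → only 1 remains.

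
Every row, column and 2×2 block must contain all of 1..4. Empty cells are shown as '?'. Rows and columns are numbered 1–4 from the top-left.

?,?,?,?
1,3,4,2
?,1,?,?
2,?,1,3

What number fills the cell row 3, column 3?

row 1, column 1 = 4: row 1 has {}; col 1 has {1,2}; box has {1,3} → only 4 remains.
row 1, column 2 = 2: row 1 has {4}; col 2 has {1,3}; box has {1,3,4} → only 2 remains.
row 1, column 3 = 3: row 1 has {2,4}; col 3 has {1,4}; box has {2,4} → only 3 remains.
row 1, column 4 = 1: row 1 has {2,3,4}; col 4 has {2,3}; box has {2,3,4} → only 1 remains.
row 3, column 1 = 3: row 3 has {1}; col 1 has {1,2,4}; box has {1,2} → only 3 remains.
row 3, column 3 = 2: row 3 has {1,3}; col 3 has {1,3,4}; box has {1,3} → only 2 remains.

2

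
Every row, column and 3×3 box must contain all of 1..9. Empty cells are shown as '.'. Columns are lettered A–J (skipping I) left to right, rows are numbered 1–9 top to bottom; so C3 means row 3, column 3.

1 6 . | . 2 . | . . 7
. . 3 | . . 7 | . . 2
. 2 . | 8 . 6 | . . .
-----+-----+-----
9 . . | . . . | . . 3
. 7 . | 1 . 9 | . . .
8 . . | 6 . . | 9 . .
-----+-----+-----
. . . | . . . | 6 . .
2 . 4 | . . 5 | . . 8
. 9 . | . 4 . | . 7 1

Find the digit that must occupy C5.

G8 = 3 (sole candidate).
H8 = 9 (sole candidate).
B8 = 1 (sole candidate).
D8 = 7 (sole candidate).
E8 = 6 (sole candidate).
H2 = 6 (hidden single in row 2).
C4 = 6 (hidden single in row 4).
J5 = 6 (hidden single in row 5).
E6 = 7 (hidden single in row 6).
G4 = 7 (hidden single in row 4).
H4 = 1 (hidden single in row 4).
C6 = 1 (hidden single in row 6).
A9 = 6 (hidden single in row 9).
C5 = 2: in column 3, 2 can only go here (every other open cell in that column sees a 2).

2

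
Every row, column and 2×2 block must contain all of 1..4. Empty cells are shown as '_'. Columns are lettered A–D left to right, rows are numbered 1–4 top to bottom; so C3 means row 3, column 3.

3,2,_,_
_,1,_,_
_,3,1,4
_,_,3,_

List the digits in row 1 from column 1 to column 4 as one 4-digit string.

C1 = 4: row 1 has {2,3}; col 3 has {1,3}; box has {} → only 4 remains.
D1 = 1: row 1 has {2,3,4}; col 4 has {4}; box has {4} → only 1 remains.

3241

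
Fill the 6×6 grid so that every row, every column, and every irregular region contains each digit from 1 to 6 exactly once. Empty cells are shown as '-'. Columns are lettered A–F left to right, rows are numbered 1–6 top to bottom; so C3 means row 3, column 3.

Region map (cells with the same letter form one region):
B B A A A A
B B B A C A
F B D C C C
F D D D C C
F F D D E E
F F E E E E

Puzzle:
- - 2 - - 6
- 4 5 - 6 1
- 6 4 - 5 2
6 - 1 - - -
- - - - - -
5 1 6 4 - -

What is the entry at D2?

3

B1 = 3 (sole candidate).
D1 = 5 (sole candidate).
E1 = 4 (sole candidate).
A2 = 2 (sole candidate).
D2 = 3: row 2 has {1,2,4,5,6}; col 4 has {4,5}; region has {1,2,4,5,6} → only 3 remains.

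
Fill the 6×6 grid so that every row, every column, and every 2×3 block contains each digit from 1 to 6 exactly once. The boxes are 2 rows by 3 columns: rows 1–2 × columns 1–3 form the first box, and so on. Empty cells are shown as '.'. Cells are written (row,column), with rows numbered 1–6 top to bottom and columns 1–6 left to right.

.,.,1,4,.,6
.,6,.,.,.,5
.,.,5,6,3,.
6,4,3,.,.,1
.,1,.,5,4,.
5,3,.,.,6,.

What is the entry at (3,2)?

(1,5) = 2 (sole candidate).
(2,5) = 1 (sole candidate).
(3,2) = 2: row 3 has {3,5,6}; col 2 has {1,3,4,6}; box has {3,4,5,6} → only 2 remains.

2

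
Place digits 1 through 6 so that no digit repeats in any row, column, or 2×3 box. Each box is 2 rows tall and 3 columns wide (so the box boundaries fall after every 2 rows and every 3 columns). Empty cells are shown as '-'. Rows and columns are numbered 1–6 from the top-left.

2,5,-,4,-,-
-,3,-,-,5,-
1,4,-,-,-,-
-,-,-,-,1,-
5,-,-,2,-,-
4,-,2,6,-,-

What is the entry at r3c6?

r2c1 = 6 (sole candidate).
r2c4 = 1 (sole candidate).
r2c6 = 2 (sole candidate).
r4c1 = 3 (sole candidate).
r4c4 = 5 (sole candidate).
r6c2 = 1 (sole candidate).
r6c5 = 3 (sole candidate).
r6c6 = 5 (sole candidate).
r1c3 = 1 (sole candidate).
r1c5 = 6 (sole candidate).
r1c6 = 3 (sole candidate).
r2c3 = 4 (sole candidate).
r3c4 = 3 (sole candidate).
r3c5 = 2 (sole candidate).
r3c6 = 6: row 3 has {1,2,3,4}; col 6 has {2,3,5}; box has {1,2,3,5} → only 6 remains.

6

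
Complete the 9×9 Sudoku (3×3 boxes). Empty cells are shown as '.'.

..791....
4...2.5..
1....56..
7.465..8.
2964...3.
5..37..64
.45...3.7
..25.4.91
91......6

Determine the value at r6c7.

9

r4c2 = 3 (sole candidate).
r5c5 = 8 (sole candidate).
r5c6 = 1 (sole candidate).
r5c7 = 7 (sole candidate).
r5c9 = 5 (sole candidate).
r6c2 = 8 (sole candidate).
r6c3 = 1 (sole candidate).
r7c8 = 2 (sole candidate).
r8c7 = 8 (sole candidate).
r9c5 = 3 (sole candidate).
r9c7 = 4 (sole candidate).
r9c8 = 5 (sole candidate).
r1c7 = 2 (sole candidate).
r1c8 = 4 (sole candidate).
r2c2 = 6 (sole candidate).
r3c2 = 2 (sole candidate).
r3c5 = 4 (sole candidate).
r3c8 = 7 (sole candidate).
r6c7 = 9: row 6 has {1,3,4,5,6,7,8}; col 7 has {2,3,4,5,6,7,8}; box has {3,4,5,6,7,8} → only 9 remains.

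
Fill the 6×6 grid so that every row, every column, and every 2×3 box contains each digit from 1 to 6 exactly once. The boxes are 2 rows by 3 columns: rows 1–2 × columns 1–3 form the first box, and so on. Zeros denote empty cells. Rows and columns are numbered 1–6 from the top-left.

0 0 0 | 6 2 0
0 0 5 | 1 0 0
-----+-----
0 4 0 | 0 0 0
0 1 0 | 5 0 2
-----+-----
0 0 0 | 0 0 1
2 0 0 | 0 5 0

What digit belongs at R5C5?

R1C2 = 3 (sole candidate).
R3C4 = 3 (sole candidate).
R3C6 = 6 (sole candidate).
R4C5 = 4 (sole candidate).
R6C2 = 6 (sole candidate).
R6C4 = 4 (sole candidate).
R6C6 = 3 (sole candidate).
R2C2 = 2 (sole candidate).
R2C5 = 3 (sole candidate).
R2C6 = 4 (sole candidate).
R3C1 = 5 (sole candidate).
R3C3 = 2 (sole candidate).
R3C5 = 1 (sole candidate).
R5C2 = 5 (sole candidate).
R5C4 = 2 (sole candidate).
R5C5 = 6: row 5 has {1,2,5}; col 5 has {1,2,3,4,5}; box has {1,2,3,4,5} → only 6 remains.

6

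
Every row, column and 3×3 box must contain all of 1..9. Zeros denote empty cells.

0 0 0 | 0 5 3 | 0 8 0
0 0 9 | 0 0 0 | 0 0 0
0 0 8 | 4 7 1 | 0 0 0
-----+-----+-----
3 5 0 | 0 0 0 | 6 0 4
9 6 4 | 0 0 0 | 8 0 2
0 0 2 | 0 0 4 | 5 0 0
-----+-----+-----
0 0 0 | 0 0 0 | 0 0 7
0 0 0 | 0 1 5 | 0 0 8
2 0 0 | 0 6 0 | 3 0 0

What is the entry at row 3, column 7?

row 5, column 5 = 3: row 5 has {2,4,6,8,9}; col 5 has {1,5,6,7}; box has {4} → only 3 remains.
row 5, column 6 = 7: row 5 has {2,3,4,6,8,9}; col 6 has {1,3,4,5}; box has {3,4} → only 7 remains.
row 5, column 8 = 1: row 5 has {2,3,4,6,7,8,9}; col 8 has {8}; box has {2,4,5,6,8} → only 1 remains.
row 5, column 4 = 5: row 5 has {1,2,3,4,6,7,8,9}; col 4 has {4}; box has {3,4,7} → only 5 remains.
row 6, column 4 = 6: in row 6, 6 can only go here (every other open cell in that row sees a 6).
row 4, column 4 = 1: in column 4, 1 can only go here (every other open cell in that column sees a 1).
row 4, column 3 = 7: row 4 has {1,3,4,5,6}; col 3 has {2,4,8,9}; box has {2,3,4,5,6,9} → only 7 remains.
row 4, column 8 = 9: row 4 has {1,3,4,5,6,7}; col 8 has {1,8}; box has {1,2,4,5,6,8} → only 9 remains.
row 6, column 9 = 3: row 6 has {2,4,5,6}; col 9 has {2,4,7,8}; box has {1,2,4,5,6,8,9} → only 3 remains.
row 6, column 8 = 7: row 6 has {2,3,4,5,6}; col 8 has {1,8,9}; box has {1,2,3,4,5,6,8,9} → only 7 remains.
row 6, column 5 = 9: in row 6, 9 can only go here (every other open cell in that row sees a 9).
row 7, column 5 = 4: in column 5, 4 can only go here (every other open cell in that column sees a 4).
row 2, column 6 = 6: in column 6, 6 can only go here (every other open cell in that column sees a 6).
row 1, column 4 = 9: in box 2, 9 can only go here (every other open cell in that box sees a 9).
Singles propagation stalls; row 3, column 7 is still open with candidates {2,9}.
  Try row 3, column 7 = 2: this forces row 3, column 2=3, row 1, column 2=2, row 2, column 8=3, row 3, column 9=9, row 1, column 9=6, row 1, column 3=1, row 3, column 8=5, row 9, column 3=5; then row 7 has no cell left for 5 — contradiction.
So row 3, column 7 = 9.

9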